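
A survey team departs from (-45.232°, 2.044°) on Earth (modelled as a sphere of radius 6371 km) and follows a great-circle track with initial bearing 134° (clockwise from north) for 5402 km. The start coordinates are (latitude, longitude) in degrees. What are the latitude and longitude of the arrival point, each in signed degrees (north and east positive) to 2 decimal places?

-56.78°, 81.95°

Angular distance δ = d/R = 5402/6371 = 0.84790 rad; initial bearing θ = 2.3387 rad.
sin φ₂ = sin φ₁ cos δ + cos φ₁ sin δ cos θ = (-0.7100)(0.6616) + (0.7042)(0.7499)(-0.6947) = -0.8365, so φ₂ = -56.78°.
Δλ = atan2(sin θ sin δ cos φ₁, cos δ − sin φ₁ sin φ₂) = atan2(0.3799, 0.0676) = 79.903°.
λ₂ = 2.044° + 79.903° = 81.95°.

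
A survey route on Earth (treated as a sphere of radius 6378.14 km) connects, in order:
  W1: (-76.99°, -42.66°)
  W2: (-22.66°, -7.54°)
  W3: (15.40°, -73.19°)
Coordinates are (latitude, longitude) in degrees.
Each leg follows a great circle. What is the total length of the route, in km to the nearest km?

Leg W1→W2: central angle 0.9941 rad, distance 6340.2 km.
Leg W2→W3: central angle 1.3031 rad, distance 8311.3 km.
Total: 6340.2 + 8311.3 ≈ 14652 km.

14652 km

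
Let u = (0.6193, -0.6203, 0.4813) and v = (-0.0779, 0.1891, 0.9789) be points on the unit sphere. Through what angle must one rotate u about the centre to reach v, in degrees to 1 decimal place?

72.2°

u·v = 0.3056; |u| = 1.0000, |v| = 1.0000.
cos θ = (u·v)/(|u||v|) = 0.3056, so θ = 72.2°.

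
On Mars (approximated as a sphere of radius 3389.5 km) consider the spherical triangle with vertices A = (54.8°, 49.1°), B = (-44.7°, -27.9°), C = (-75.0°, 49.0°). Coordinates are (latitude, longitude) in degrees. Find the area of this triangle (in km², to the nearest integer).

16695063 km²

Side lengths (central angles): a = 0.7654, b = 2.2654, c = 2.0744 rad; semiperimeter s = 2.5526.
By l'Huilier's theorem, tan(E/4) = √[tan(s/2) tan((s−a)/2) tan((s−b)/2) tan((s−c)/2)], giving spherical excess E = 1.4532 rad.
Area = E·R² = 1.4532 × (3389.5)² ≈ 16695063 km².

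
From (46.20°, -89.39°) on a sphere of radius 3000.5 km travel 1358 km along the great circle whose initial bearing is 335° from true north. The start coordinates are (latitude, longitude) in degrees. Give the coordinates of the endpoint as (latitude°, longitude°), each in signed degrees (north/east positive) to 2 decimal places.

Angular distance δ = d/R = 1358/3000.5 = 0.45259 rad; initial bearing θ = 5.8469 rad.
sin φ₂ = sin φ₁ cos δ + cos φ₁ sin δ cos θ = (0.7218)(0.8993) + (0.6921)(0.4373)(0.9063) = 0.9234, so φ₂ = 67.43°.
Δλ = atan2(sin θ sin δ cos φ₁, cos δ − sin φ₁ sin φ₂) = atan2(-0.1279, 0.2328) = -28.783°.
λ₂ = -89.390° − 28.783° = -118.17°.

67.43°, -118.17°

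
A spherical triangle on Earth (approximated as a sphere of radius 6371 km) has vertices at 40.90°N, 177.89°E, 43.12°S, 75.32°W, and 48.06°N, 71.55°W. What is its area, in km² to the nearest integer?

66970110 km²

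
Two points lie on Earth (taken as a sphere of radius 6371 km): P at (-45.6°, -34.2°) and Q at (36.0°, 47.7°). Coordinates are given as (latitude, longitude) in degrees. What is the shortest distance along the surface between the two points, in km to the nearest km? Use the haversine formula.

12219 km

With latitudes φ₁ = -45.600°, φ₂ = 36.000° and longitude difference Δλ = 81.900°:
Haversine: a = sin²(Δφ/2) + cos φ₁ cos φ₂ sin²(Δλ/2) = 0.4270 + (0.6997)(0.8090)(0.4295) = 0.67010.
Central angle c = 2·arcsin(√a) = 1.91793 rad.
Distance = R·c = 6371 × 1.9179 ≈ 12219 km.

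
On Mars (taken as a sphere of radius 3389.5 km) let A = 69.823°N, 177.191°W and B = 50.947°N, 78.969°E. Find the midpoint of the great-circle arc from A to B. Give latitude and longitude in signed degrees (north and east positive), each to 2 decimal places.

69.48°, 110.42°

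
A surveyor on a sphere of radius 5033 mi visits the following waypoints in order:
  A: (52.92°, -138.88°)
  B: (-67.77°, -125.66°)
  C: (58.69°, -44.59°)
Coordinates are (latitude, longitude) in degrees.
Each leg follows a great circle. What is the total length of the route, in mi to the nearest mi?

22891 mi

Leg A→B: central angle 2.1135 rad, distance 10637.2 mi.
Leg B→C: central angle 2.4346 rad, distance 12253.6 mi.
Total: 10637.2 + 12253.6 ≈ 22891 mi.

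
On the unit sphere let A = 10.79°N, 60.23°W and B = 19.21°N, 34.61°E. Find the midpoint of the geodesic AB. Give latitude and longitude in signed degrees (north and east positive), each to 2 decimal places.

21.60°, -14.04°

The central angle between A and B is δ = 1.5875 rad.
With f = 0.5, the slerp weights are sin((1−f)δ)/sin δ = 0.7131 and sin(fδ)/sin δ = 0.7131.
Weighted sum of the unit vectors: (0.7131)·(0.4877,-0.8527,0.1872) + (0.7131)·(0.7772,0.5364,0.3290) = (0.9020, -0.2256, 0.3681).
Converting back: φ = atan2(z, √(x²+y²)) = 21.60°, λ = atan2(y, x) = -14.04°.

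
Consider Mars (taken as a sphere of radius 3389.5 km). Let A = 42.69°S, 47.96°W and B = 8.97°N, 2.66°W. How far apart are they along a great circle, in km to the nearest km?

3911 km

In radians: φ₁ = -0.7451, φ₂ = 0.1566, Δλ = 45.300° = 0.7906 rad.
Haversine: a = sin²(Δφ/2) + cos φ₁ cos φ₂ sin²(Δλ/2) = 0.1898 + (0.7350)(0.9878)(0.1483) = 0.29751.
Central angle c = 2·arcsin(√a) = 1.15384 rad.
Distance = R·c = 3389.5 × 1.1538 ≈ 3911 km.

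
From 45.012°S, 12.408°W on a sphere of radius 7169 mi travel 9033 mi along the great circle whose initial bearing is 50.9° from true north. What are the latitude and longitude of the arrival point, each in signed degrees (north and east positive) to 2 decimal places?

12.02°, 36.65°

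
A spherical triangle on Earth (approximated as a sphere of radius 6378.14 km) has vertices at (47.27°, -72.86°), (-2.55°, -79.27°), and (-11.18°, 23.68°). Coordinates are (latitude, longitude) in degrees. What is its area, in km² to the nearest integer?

44884719 km²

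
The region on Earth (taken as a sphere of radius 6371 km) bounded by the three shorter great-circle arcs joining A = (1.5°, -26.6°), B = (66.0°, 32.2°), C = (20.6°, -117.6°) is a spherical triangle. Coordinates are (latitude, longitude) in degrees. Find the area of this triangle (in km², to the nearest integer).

Side lengths (central angles): a = 1.5784, b = 1.5779, c = 1.3340 rad; semiperimeter s = 2.2452.
By l'Huilier's theorem, tan(E/4) = √[tan(s/2) tan((s−a)/2) tan((s−b)/2) tan((s−c)/2)], giving spherical excess E = 1.3457 rad.
Area = E·R² = 1.3457 × (6371)² ≈ 54621818 km².

54621818 km²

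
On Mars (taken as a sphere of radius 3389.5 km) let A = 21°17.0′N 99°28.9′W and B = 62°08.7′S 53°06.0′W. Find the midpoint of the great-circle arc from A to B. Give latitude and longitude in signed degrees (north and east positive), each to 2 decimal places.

-21.86°, -84.39°

Central angle δ = 1.5914 rad. Interpolating on the sphere with fraction f = 0.5:
P = [sin((1−f)δ)·A + sin(fδ)·B] / sin δ = 0.7145·A + 0.7145·B in Cartesian coordinates,
giving P = (0.0908, -0.9236, -0.3724), i.e. latitude -21.86°, longitude -84.39°.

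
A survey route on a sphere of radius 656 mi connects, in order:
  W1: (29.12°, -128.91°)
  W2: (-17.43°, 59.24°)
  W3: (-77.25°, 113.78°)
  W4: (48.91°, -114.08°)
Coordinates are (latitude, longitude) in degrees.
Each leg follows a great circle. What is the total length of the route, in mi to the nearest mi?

Leg W1→W2: central angle 2.8995 rad, distance 1902.1 mi.
Leg W2→W3: central angle 1.1436 rad, distance 750.2 mi.
Leg W3→W4: central angle 2.5542 rad, distance 1675.6 mi.
Total: 1902.1 + 750.2 + 1675.6 ≈ 4328 mi.

4328 mi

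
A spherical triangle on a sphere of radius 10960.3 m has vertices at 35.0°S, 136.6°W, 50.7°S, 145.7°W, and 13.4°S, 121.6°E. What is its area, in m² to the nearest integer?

Side lengths (central angles): a = 1.4199, b = 1.6008, c = 0.2972 rad; semiperimeter s = 1.6590.
By l'Huilier's theorem, tan(E/4) = √[tan(s/2) tan((s−a)/2) tan((s−b)/2) tan((s−c)/2)], giving spherical excess E = 0.2221 rad.
Area = E·R² = 0.2221 × (10960.3)² ≈ 26684600 m².

26684600 m²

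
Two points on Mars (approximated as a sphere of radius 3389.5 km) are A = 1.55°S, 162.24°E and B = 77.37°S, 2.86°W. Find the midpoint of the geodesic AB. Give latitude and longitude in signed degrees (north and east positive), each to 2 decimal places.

The central angle between A and B is δ = 1.7567 rad.
With f = 0.5, the slerp weights are sin((1−f)δ)/sin δ = 0.7832 and sin(fδ)/sin δ = 0.7832.
Weighted sum of the unit vectors: (0.7832)·(-0.9520,0.3049,-0.0270) + (0.7832)·(0.2184,-0.0109,-0.9758) = (-0.5745, 0.2303, -0.7854).
Converting back: φ = atan2(z, √(x²+y²)) = -51.76°, λ = atan2(y, x) = 158.16°.

-51.76°, 158.16°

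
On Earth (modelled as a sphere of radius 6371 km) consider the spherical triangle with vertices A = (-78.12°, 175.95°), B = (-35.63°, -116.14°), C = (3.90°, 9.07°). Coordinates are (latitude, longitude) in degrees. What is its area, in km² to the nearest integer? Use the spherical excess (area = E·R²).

Side lengths (central angles): a = 2.1027, b = 1.8406, c = 0.8854 rad; semiperimeter s = 2.4144.
By l'Huilier's theorem, tan(E/4) = √[tan(s/2) tan((s−a)/2) tan((s−b)/2) tan((s−c)/2)], giving spherical excess E = 1.3173 rad.
Area = E·R² = 1.3173 × (6371)² ≈ 53467139 km².

53467139 km²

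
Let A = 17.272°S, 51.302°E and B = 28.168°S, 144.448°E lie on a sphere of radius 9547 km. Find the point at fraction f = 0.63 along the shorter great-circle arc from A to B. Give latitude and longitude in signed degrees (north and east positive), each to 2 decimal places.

-32.35°, 108.36°

Central angle δ = 1.4767 rad. Interpolating on the sphere with fraction f = 0.63:
P = [sin((1−f)δ)·A + sin(fδ)·B] / sin δ = 0.5219·A + 0.8054·B in Cartesian coordinates,
giving P = (-0.2661, 0.8018, -0.5351), i.e. latitude -32.35°, longitude 108.36°.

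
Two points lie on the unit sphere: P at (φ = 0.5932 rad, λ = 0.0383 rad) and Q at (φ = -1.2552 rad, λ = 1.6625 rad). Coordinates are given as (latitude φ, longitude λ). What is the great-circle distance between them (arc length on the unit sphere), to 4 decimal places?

Let φ₁ = 0.5932 rad, φ₂ = -1.2552 rad, and Δλ = 1.6242 rad.
cos c = sin φ₁ sin φ₂ + cos φ₁ cos φ₂ cos Δλ = (0.5590)(-0.9506) + (0.8292)(0.3104)(-0.0534) = -0.54515,
so c = arccos(-0.54515) = 2.14736 rad.
On the unit sphere the arc length equals the central angle: 2.1474.

2.1474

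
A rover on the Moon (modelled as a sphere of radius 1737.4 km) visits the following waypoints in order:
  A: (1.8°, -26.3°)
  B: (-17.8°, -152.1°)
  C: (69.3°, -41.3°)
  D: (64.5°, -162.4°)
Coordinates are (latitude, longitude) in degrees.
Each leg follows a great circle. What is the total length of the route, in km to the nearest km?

Leg A→B: central angle 2.1728 rad, distance 3775.0 km.
Leg B→C: central angle 1.9883 rad, distance 3454.5 km.
Leg C→D: central angle 0.6986 rad, distance 1213.8 km.
Total: 3775.0 + 3454.5 + 1213.8 ≈ 8443 km.

8443 km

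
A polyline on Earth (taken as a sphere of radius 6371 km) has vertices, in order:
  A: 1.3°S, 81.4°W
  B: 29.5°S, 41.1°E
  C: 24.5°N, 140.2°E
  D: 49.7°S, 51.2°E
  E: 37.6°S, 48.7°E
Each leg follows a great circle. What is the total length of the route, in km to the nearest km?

Leg A→B: central angle 2.0447 rad, distance 13026.7 km.
Leg B→C: central angle 1.9065 rad, distance 12146.5 km.
Leg C→D: central angle 1.8818 rad, distance 11988.9 km.
Leg D→E: central angle 0.2135 rad, distance 1360.2 km.
Total: 13026.7 + 12146.5 + 11988.9 + 1360.2 ≈ 38522 km.

38522 km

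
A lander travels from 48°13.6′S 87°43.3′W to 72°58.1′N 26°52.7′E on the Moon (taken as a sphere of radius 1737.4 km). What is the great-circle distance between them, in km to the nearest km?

Let φ₁ = -0.8417 rad, φ₂ = 1.2735 rad, and Δλ = 2.0001 rad.
cos c = sin φ₁ sin φ₂ + cos φ₁ cos φ₂ cos Δλ = (-0.7458)(0.9561) + (0.6662)(0.2929)(-0.4163) = -0.79431,
so c = arccos(-0.79431) = 2.48866 rad.
Distance = R·c = 1737.4 × 2.4887 ≈ 4324 km.

4324 km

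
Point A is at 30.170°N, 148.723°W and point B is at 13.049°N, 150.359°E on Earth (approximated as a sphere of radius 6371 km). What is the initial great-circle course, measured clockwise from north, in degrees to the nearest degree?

Δλ = -60.918° = -1.0632 rad.
y = sin Δλ · cos φ₂ = (-0.8739)(0.9742) = -0.8514
x = cos φ₁ sin φ₂ − sin φ₁ cos φ₂ cos Δλ = (0.8645)(0.2258) − (0.5026)(0.9742)(0.4861) = -0.0428
θ = atan2(y, x) = -92.88°; adding 360° gives 267°.

267°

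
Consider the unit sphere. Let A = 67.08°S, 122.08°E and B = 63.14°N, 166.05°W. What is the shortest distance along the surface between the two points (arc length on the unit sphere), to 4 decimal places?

2.4448

Let φ₁ = -1.1708 rad, φ₂ = 1.1020 rad, and Δλ = 1.2544 rad.
Haversine: a = sin²(Δφ/2) + cos φ₁ cos φ₂ sin²(Δλ/2) = 0.8229 + (0.3894)(0.4518)(0.3444) = 0.88346.
Central angle c = 2·arcsin(√a) = 2.44484 rad.
On the unit sphere the arc length equals the central angle: 2.4448.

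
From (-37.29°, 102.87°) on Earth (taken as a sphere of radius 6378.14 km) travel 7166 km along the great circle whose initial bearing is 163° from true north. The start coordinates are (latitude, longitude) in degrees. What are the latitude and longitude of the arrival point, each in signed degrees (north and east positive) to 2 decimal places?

-71.44°, -133.06°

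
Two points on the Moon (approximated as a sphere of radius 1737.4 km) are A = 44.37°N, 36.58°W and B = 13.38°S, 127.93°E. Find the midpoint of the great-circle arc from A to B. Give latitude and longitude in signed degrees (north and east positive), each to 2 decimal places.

53.82°, 94.02°

Central angle δ = 2.5535 rad. Interpolating on the sphere with fraction f = 0.5:
P = [sin((1−f)δ)·A + sin(fδ)·B] / sin δ = 1.7251·A + 1.7251·B in Cartesian coordinates,
giving P = (-0.0414, 0.5889, 0.8072), i.e. latitude 53.82°, longitude 94.02°.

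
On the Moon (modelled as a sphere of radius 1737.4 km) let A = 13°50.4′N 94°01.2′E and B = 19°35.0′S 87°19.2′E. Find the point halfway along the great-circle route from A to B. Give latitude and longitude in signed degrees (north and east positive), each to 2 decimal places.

The central angle between A and B is δ = 0.5946 rad.
With f = 0.5, the slerp weights are sin((1−f)δ)/sin δ = 0.5229 and sin(fδ)/sin δ = 0.5229.
Weighted sum of the unit vectors: (0.5229)·(-0.0681,0.9686,0.2392) + (0.5229)·(0.0441,0.9411,-0.3352) = (-0.0126, 0.9987, -0.0502).
Converting back: φ = atan2(z, √(x²+y²)) = -2.88°, λ = atan2(y, x) = 90.72°.

-2.88°, 90.72°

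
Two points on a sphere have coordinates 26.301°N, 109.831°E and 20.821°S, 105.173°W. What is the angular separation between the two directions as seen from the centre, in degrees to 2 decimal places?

147.55°

Let φ₁ = 0.4590 rad, φ₂ = -0.3634 rad, and Δλ = 2.5307 rad.
cos c = sin φ₁ sin φ₂ + cos φ₁ cos φ₂ cos Δλ = (0.4431)(-0.3554) + (0.8965)(0.9347)(-0.8191) = -0.84386,
so c = arccos(-0.84386) = 2.57523 rad.
So the angular separation is 147.55°.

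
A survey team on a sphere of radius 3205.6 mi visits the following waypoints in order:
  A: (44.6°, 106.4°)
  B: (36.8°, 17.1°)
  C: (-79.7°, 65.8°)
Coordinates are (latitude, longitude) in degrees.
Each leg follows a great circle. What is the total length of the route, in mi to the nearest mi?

10314 mi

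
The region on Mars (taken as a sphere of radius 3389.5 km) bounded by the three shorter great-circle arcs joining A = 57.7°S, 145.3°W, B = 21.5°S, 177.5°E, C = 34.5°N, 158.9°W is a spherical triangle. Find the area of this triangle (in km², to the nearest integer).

4921283 km²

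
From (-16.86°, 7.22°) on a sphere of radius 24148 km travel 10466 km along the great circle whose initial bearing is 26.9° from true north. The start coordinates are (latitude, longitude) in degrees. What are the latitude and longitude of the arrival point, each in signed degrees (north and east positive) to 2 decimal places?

Angular distance δ = d/R = 10466/24148 = 0.43341 rad; initial bearing θ = 0.4695 rad.
sin φ₂ = sin φ₁ cos δ + cos φ₁ sin δ cos θ = (-0.2900)(0.9075) + (0.9570)(0.4200)(0.8918) = 0.0952, so φ₂ = 5.46°.
Δλ = atan2(sin θ sin δ cos φ₁, cos δ − sin φ₁ sin φ₂) = atan2(0.1818, 0.9352) = 11.004°.
λ₂ = 7.220° + 11.004° = 18.22°.

5.46°, 18.22°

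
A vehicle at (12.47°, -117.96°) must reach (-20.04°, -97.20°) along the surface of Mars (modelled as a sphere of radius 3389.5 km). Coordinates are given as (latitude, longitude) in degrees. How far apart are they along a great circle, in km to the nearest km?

Let φ₁ = 0.2176 rad, φ₂ = -0.3498 rad, and Δλ = 0.3623 rad.
Haversine: a = sin²(Δφ/2) + cos φ₁ cos φ₂ sin²(Δλ/2) = 0.0784 + (0.9764)(0.9395)(0.0325) = 0.10813.
Central angle c = 2·arcsin(√a) = 0.67013 rad.
Distance = R·c = 3389.5 × 0.6701 ≈ 2271 km.

2271 km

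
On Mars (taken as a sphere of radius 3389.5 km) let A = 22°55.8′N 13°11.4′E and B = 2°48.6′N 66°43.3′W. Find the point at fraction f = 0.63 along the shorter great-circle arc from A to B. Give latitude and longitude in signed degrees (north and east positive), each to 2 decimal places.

13.48°, -38.93°

Central angle δ = 1.3896 rad. Interpolating on the sphere with fraction f = 0.63:
P = [sin((1−f)δ)·A + sin(fδ)·B] / sin δ = 0.5000·A + 0.7806·B in Cartesian coordinates,
giving P = (0.7564, -0.6111, 0.2331), i.e. latitude 13.48°, longitude -38.93°.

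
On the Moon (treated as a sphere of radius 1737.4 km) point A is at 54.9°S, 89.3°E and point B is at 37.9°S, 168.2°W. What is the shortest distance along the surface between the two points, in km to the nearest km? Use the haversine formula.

2006 km

In radians: φ₁ = -0.9582, φ₂ = -0.6615, Δλ = 102.500° = 1.7890 rad.
Haversine: a = sin²(Δφ/2) + cos φ₁ cos φ₂ sin²(Δλ/2) = 0.0218 + (0.5750)(0.7891)(0.6082) = 0.29781.
Central angle c = 2·arcsin(√a) = 1.15450 rad.
Distance = R·c = 1737.4 × 1.1545 ≈ 2006 km.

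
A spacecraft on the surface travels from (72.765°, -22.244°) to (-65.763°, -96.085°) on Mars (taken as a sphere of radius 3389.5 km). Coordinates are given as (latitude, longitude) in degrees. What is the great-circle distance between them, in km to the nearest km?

With latitudes φ₁ = 72.765°, φ₂ = -65.763° and longitude difference Δλ = -73.841°:
Haversine: a = sin²(Δφ/2) + cos φ₁ cos φ₂ sin²(Δλ/2) = 0.8746 + (0.2963)(0.4105)(0.3608) = 0.91853.
Central angle c = 2·arcsin(√a) = 2.56268 rad.
Distance = R·c = 3389.5 × 2.5627 ≈ 8686 km.

8686 km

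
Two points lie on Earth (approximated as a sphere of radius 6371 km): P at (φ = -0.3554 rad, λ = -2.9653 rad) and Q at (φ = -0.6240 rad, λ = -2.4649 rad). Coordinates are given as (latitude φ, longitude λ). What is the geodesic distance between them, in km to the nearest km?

3274 km

In radians: φ₁ = -0.3554, φ₂ = -0.6240, Δλ = 28.671° = 0.5004 rad.
Haversine: a = sin²(Δφ/2) + cos φ₁ cos φ₂ sin²(Δλ/2) = 0.0179 + (0.9375)(0.8115)(0.0613) = 0.06457.
Central angle c = 2·arcsin(√a) = 0.51385 rad.
Distance = R·c = 6371 × 0.5139 ≈ 3274 km.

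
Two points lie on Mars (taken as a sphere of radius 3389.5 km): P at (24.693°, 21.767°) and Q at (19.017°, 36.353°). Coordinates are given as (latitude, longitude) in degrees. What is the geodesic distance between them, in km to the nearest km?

With latitudes φ₁ = 24.693°, φ₂ = 19.017° and longitude difference Δλ = 14.586°:
Haversine: a = sin²(Δφ/2) + cos φ₁ cos φ₂ sin²(Δλ/2) = 0.0025 + (0.9086)(0.9454)(0.0161) = 0.01629.
Central angle c = 2·arcsin(√a) = 0.25599 rad.
Distance = R·c = 3389.5 × 0.2560 ≈ 868 km.

868 km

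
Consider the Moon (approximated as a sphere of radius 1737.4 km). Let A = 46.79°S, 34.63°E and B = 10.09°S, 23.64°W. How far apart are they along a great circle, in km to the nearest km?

1855 km

Let φ₁ = -0.8166 rad, φ₂ = -0.1761 rad, and Δλ = -1.0170 rad.
cos c = sin φ₁ sin φ₂ + cos φ₁ cos φ₂ cos Δλ = (-0.7288)(-0.1752) + (0.6847)(0.9845)(0.5259) = 0.48220,
so c = arccos(0.48220) = 1.06763 rad.
Distance = R·c = 1737.4 × 1.0676 ≈ 1855 km.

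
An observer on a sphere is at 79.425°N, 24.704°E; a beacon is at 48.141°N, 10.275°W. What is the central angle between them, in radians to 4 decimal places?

In radians: φ₁ = 1.3862, φ₂ = 0.8402, Δλ = -34.979° = -0.6105 rad.
Haversine: a = sin²(Δφ/2) + cos φ₁ cos φ₂ sin²(Δλ/2) = 0.0727 + (0.1835)(0.6673)(0.0903) = 0.08376.
Central angle c = 2·arcsin(√a) = 0.58722 rad.
So the angular separation is 0.5872 rad.

0.5872 rad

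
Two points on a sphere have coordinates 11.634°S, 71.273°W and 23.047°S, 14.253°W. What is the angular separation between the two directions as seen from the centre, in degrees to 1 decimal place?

With latitudes φ₁ = -11.634°, φ₂ = -23.047° and longitude difference Δλ = 57.020°:
cos c = sin φ₁ sin φ₂ + cos φ₁ cos φ₂ cos Δλ = (-0.2017)(-0.3915) + (0.9795)(0.9202)(0.5443) = 0.56955,
so c = arccos(0.56955) = 0.96483 rad.
So the angular separation is 55.3°.

55.3°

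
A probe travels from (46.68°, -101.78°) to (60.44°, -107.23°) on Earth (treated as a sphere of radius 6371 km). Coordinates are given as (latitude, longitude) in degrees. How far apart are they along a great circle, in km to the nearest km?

1571 km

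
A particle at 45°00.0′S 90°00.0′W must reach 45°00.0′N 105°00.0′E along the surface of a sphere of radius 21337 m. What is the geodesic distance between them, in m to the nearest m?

63088 m

In radians: φ₁ = -0.7854, φ₂ = 0.7854, Δλ = -165.000° = -2.8798 rad.
Haversine: a = sin²(Δφ/2) + cos φ₁ cos φ₂ sin²(Δλ/2) = 0.5000 + (0.7071)(0.7071)(0.9830) = 0.99148.
Central angle c = 2·arcsin(√a) = 2.95674 rad.
Distance = R·c = 21337 × 2.9567 ≈ 63088 m.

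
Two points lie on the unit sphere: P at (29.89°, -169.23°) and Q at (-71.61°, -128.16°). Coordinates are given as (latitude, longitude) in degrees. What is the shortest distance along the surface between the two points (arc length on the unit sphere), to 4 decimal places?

1.8407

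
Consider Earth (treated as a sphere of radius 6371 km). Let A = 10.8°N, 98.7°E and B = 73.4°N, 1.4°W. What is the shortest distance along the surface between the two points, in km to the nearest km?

Let φ₁ = 0.1885 rad, φ₂ = 1.2811 rad, and Δλ = -1.7471 rad.
Haversine: a = sin²(Δφ/2) + cos φ₁ cos φ₂ sin²(Δλ/2) = 0.2699 + (0.9823)(0.2857)(0.5877) = 0.43482.
Central angle c = 2·arcsin(√a) = 1.44007 rad.
Distance = R·c = 6371 × 1.4401 ≈ 9175 km.

9175 km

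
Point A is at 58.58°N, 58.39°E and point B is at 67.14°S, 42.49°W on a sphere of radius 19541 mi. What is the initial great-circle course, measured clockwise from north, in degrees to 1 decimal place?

222.4°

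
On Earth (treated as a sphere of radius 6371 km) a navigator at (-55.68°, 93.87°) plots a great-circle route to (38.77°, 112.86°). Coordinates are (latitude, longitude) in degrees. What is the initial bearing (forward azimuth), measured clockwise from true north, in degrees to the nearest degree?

With φ₁ = -0.9718, φ₂ = 0.6767, Δλ = 0.3314 rad, the forward-azimuth formula gives
θ = atan2( sin Δλ cos φ₂ , cos φ₁ sin φ₂ − sin φ₁ cos φ₂ cos Δλ ) = atan2(0.2537, 0.9619) = 14.77°.
So the initial bearing is 15°.

15°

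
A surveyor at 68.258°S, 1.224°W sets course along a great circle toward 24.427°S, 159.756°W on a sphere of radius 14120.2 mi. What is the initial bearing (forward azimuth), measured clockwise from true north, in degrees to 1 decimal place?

199.5°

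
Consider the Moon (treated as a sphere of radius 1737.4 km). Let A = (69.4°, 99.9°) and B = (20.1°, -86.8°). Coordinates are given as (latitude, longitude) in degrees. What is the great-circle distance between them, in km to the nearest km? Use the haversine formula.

2740 km

Let φ₁ = 1.2113 rad, φ₂ = 0.3508 rad, and Δλ = 3.0247 rad.
Haversine: a = sin²(Δφ/2) + cos φ₁ cos φ₂ sin²(Δλ/2) = 0.1740 + (0.3518)(0.9391)(0.9966) = 0.50324.
Central angle c = 2·arcsin(√a) = 1.57727 rad.
Distance = R·c = 1737.4 × 1.5773 ≈ 2740 km.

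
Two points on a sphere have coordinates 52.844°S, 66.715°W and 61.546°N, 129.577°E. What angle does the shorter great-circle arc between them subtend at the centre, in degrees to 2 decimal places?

167.67°

In radians: φ₁ = -0.9223, φ₂ = 1.0742, Δλ = -163.708° = -2.8572 rad.
Haversine: a = sin²(Δφ/2) + cos φ₁ cos φ₂ sin²(Δλ/2) = 0.7065 + (0.6040)(0.4765)(0.9799) = 0.98847.
Central angle c = 2·arcsin(√a) = 2.92639 rad.
So the angular separation is 167.67°.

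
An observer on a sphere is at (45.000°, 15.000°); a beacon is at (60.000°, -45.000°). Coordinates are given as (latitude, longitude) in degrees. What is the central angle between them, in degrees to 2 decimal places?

With latitudes φ₁ = 45.000°, φ₂ = 60.000° and longitude difference Δλ = -60.000°:
Haversine: a = sin²(Δφ/2) + cos φ₁ cos φ₂ sin²(Δλ/2) = 0.0170 + (0.7071)(0.5000)(0.2500) = 0.10543.
Central angle c = 2·arcsin(√a) = 0.66137 rad.
So the angular separation is 37.89°.

37.89°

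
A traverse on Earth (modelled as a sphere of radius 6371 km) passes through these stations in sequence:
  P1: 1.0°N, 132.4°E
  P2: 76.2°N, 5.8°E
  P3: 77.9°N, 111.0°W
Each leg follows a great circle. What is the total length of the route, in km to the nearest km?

Leg P1→P2: central angle 1.6964 rad, distance 10807.6 km.
Leg P2→P3: central angle 0.3844 rad, distance 2449.2 km.
Total: 10807.6 + 2449.2 ≈ 13257 km.

13257 km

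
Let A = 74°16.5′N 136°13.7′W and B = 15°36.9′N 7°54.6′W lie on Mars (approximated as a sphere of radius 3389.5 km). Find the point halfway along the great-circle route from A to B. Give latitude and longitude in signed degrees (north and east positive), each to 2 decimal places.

56.25°, -22.88°

The central angle between A and B is δ = 1.4734 rad.
With f = 0.5, the slerp weights are sin((1−f)δ)/sin δ = 0.6750 and sin(fδ)/sin δ = 0.6750.
Weighted sum of the unit vectors: (0.6750)·(-0.1957,-0.1875,0.9626) + (0.6750)·(0.9539,-0.1325,0.2692) = (0.5118, -0.2160, 0.8315).
Converting back: φ = atan2(z, √(x²+y²)) = 56.25°, λ = atan2(y, x) = -22.88°.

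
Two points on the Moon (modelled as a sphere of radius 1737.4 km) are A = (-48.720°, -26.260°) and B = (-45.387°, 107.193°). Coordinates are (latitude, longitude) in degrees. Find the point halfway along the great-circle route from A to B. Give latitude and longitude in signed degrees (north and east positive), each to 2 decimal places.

-69.76°, 44.62°

The central angle between A and B is δ = 1.3528 rad.
With f = 0.5, the slerp weights are sin((1−f)δ)/sin δ = 0.6412 and sin(fδ)/sin δ = 0.6412.
Weighted sum of the unit vectors: (0.6412)·(0.5917,-0.2919,-0.7515) + (0.6412)·(-0.2076,0.6709,-0.7119) = (0.2462, 0.2430, -0.9382).
Converting back: φ = atan2(z, √(x²+y²)) = -69.76°, λ = atan2(y, x) = 44.62°.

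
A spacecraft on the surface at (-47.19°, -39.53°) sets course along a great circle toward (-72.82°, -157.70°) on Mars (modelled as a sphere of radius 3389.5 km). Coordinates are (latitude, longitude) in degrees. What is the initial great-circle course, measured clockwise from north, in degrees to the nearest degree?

With φ₁ = -0.8236, φ₂ = -1.2709, Δλ = -2.0625 rad, the forward-azimuth formula gives
θ = atan2( sin Δλ cos φ₂ , cos φ₁ sin φ₂ − sin φ₁ cos φ₂ cos Δλ ) = atan2(-0.2604, -0.7515) = -160.89°.
Adding 360° brings this into [0°, 360°): 199°.

199°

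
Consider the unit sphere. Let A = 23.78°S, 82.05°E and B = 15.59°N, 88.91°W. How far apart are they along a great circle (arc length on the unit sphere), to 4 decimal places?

In radians: φ₁ = -0.4150, φ₂ = 0.2721, Δλ = -170.960° = -2.9838 rad.
cos c = sin φ₁ sin φ₂ + cos φ₁ cos φ₂ cos Δλ = (-0.4032)(0.2688) + (0.9151)(0.9632)(-0.9876) = -0.97885,
so c = arccos(-0.97885) = 2.93557 rad.
On the unit sphere the arc length equals the central angle: 2.9356.

2.9356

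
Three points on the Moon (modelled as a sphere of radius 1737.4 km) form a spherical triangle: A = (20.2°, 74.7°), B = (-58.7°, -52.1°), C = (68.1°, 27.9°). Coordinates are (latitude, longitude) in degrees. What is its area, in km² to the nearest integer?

Side lengths (central angles): a = 2.4328, b = 0.9764, c = 2.1983 rad; semiperimeter s = 2.8037.
By l'Huilier's theorem, tan(E/4) = √[tan(s/2) tan((s−a)/2) tan((s−b)/2) tan((s−c)/2)], giving spherical excess E = 2.3539 rad.
Area = E·R² = 2.3539 × (1737.4)² ≈ 7105440 km².

7105440 km²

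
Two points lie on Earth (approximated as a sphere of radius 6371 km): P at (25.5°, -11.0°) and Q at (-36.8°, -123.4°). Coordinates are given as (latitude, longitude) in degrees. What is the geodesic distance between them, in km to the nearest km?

13591 km

With latitudes φ₁ = 25.500°, φ₂ = -36.800° and longitude difference Δλ = -112.400°:
cos c = sin φ₁ sin φ₂ + cos φ₁ cos φ₂ cos Δλ = (0.4305)(-0.5990) + (0.9026)(0.8007)(-0.3811) = -0.53330,
so c = arccos(-0.53330) = 2.13329 rad.
Distance = R·c = 6371 × 2.1333 ≈ 13591 km.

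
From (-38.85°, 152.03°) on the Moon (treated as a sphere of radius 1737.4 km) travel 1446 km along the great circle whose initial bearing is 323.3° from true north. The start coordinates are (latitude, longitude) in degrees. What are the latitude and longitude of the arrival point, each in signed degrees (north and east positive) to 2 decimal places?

2.26°, 125.78°

Angular distance δ = d/R = 1446/1737.4 = 0.83228 rad; initial bearing θ = 5.6426 rad.
sin φ₂ = sin φ₁ cos δ + cos φ₁ sin δ cos θ = (-0.6273)(0.6732) + (0.7788)(0.7395)(0.8018) = 0.0395, so φ₂ = 2.26°.
Δλ = atan2(sin θ sin δ cos φ₁, cos δ − sin φ₁ sin φ₂) = atan2(-0.3442, 0.6979) = -26.249°.
λ₂ = 152.030° − 26.249° = 125.78°.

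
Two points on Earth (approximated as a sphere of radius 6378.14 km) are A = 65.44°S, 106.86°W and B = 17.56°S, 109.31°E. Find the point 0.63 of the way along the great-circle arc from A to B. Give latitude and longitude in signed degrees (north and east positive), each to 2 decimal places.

Central angle δ = 1.6163 rad. Interpolating on the sphere with fraction f = 0.63:
P = [sin((1−f)δ)·A + sin(fδ)·B] / sin δ = 0.5636·A + 0.8521·B in Cartesian coordinates,
giving P = (-0.3366, 0.5425, -0.7697), i.e. latitude -50.33°, longitude 121.82°.

-50.33°, 121.82°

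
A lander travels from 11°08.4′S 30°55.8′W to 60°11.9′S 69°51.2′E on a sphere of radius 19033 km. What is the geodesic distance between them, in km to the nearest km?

28441 km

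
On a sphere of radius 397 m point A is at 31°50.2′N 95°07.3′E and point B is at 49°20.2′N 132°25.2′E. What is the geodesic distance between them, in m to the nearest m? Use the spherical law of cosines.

Let φ₁ = 0.5557 rad, φ₂ = 0.8611 rad, and Δλ = 0.6510 rad.
cos c = sin φ₁ sin φ₂ + cos φ₁ cos φ₂ cos Δλ = (0.5275)(0.7586) + (0.8496)(0.6516)(0.7955) = 0.84050,
so c = arccos(0.84050) = 0.57258 rad.
Distance = R·c = 397 × 0.5726 ≈ 227 m.

227 m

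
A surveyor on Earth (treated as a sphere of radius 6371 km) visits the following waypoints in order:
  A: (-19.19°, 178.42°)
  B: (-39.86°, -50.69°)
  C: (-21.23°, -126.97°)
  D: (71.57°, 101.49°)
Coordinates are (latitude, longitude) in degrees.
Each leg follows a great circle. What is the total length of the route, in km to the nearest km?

32716 km

Leg A→B: central angle 1.8379 rad, distance 11709.0 km.
Leg B→C: central angle 1.1573 rad, distance 7373.3 km.
Leg C→D: central angle 2.1400 rad, distance 13633.9 km.
Total: 11709.0 + 7373.3 + 13633.9 ≈ 32716 km.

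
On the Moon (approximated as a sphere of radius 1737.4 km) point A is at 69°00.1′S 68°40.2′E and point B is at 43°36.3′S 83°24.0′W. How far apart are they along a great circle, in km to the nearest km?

1986 km

With latitudes φ₁ = -69.002°, φ₂ = -43.605° and longitude difference Δλ = -152.070°:
Haversine: a = sin²(Δφ/2) + cos φ₁ cos φ₂ sin²(Δλ/2) = 0.0483 + (0.3583)(0.7241)(0.9418) = 0.29269.
Central angle c = 2·arcsin(√a) = 1.14326 rad.
Distance = R·c = 1737.4 × 1.1433 ≈ 1986 km.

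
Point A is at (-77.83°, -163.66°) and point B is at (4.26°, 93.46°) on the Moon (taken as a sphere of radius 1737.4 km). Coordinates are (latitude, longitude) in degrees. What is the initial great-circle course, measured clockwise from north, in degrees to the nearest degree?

Δλ = -102.880° = -1.7956 rad.
y = sin Δλ · cos φ₂ = (-0.9748)(0.9972) = -0.9721
x = cos φ₁ sin φ₂ − sin φ₁ cos φ₂ cos Δλ = (0.2108)(0.0743) − (-0.9775)(0.9972)(-0.2229) = -0.2016
θ = atan2(y, x) = -101.72°; adding 360° gives 258°.

258°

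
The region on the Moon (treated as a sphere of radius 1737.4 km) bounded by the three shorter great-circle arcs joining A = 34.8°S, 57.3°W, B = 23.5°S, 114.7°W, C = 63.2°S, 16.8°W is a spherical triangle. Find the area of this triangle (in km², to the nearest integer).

Side lengths (central angles): a = 1.2671, b = 0.6584, c = 0.8850 rad; semiperimeter s = 1.4053.
By l'Huilier's theorem, tan(E/4) = √[tan(s/2) tan((s−a)/2) tan((s−b)/2) tan((s−c)/2)], giving spherical excess E = 0.3121 rad.
Area = E·R² = 0.3121 × (1737.4)² ≈ 941965 km².

941965 km²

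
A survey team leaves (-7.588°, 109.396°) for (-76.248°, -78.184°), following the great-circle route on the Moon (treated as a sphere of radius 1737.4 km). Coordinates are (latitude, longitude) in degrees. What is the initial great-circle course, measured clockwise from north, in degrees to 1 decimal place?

178.2°

Δλ = 172.420° = 3.0093 rad.
y = sin Δλ · cos φ₂ = (0.1319)(0.2377) = 0.0314
x = cos φ₁ sin φ₂ − sin φ₁ cos φ₂ cos Δλ = (0.9912)(-0.9713) − (-0.1320)(0.2377)(-0.9913) = -0.9939
θ = atan2(y, x) = 178.19°, so the bearing is 178.2°.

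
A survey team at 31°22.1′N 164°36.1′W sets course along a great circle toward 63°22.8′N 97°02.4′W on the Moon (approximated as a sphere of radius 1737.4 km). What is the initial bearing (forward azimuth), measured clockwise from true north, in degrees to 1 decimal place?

With φ₁ = 0.5475, φ₂ = 1.1062, Δλ = 1.1792 rad, the forward-azimuth formula gives
θ = atan2( sin Δλ cos φ₂ , cos φ₁ sin φ₂ − sin φ₁ cos φ₂ cos Δλ ) = atan2(0.4141, 0.6743) = 31.56°.
So the initial bearing is 31.6°.

31.6°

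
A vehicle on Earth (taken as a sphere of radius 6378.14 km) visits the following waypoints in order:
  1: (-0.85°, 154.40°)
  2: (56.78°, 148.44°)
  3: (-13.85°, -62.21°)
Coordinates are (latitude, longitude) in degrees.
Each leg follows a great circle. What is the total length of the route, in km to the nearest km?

21036 km

Leg 1→2: central angle 1.0093 rad, distance 6437.7 km.
Leg 2→3: central angle 2.2888 rad, distance 14598.2 km.
Total: 6437.7 + 14598.2 ≈ 21036 km.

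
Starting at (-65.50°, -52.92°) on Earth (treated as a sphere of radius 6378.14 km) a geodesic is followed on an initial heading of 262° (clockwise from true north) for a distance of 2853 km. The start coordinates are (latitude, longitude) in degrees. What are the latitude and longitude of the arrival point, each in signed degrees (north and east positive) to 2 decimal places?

-57.71°, -106.23°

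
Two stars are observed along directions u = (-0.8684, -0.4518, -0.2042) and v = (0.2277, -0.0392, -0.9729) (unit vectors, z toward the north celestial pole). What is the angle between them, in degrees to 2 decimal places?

88.93°

u·v = 0.0186; |u| = 1.0000, |v| = 1.0000.
cos θ = (u·v)/(|u||v|) = 0.0186, so θ = 88.93°.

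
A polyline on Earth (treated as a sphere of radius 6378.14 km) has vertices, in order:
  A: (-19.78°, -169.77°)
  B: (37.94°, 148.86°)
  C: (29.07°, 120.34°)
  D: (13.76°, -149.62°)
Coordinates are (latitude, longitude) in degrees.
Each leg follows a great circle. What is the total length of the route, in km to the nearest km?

19841 km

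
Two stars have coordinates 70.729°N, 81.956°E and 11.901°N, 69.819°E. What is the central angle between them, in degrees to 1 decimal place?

59.3°

With latitudes φ₁ = 70.729°, φ₂ = 11.901° and longitude difference Δλ = -12.137°:
Haversine: a = sin²(Δφ/2) + cos φ₁ cos φ₂ sin²(Δλ/2) = 0.2412 + (0.3300)(0.9785)(0.0112) = 0.24480.
Central angle c = 2·arcsin(√a) = 1.03516 rad.
So the angular separation is 59.3°.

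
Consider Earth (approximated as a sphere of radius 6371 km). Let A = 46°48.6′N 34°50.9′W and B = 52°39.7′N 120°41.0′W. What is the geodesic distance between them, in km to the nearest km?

5829 km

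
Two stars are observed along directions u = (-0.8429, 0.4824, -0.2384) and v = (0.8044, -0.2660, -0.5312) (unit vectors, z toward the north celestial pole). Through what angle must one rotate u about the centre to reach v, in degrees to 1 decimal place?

u·v = -0.6797; |u| = 1.0000, |v| = 1.0000.
cos θ = (u·v)/(|u||v|) = -0.6797, so θ = 132.8°.

132.8°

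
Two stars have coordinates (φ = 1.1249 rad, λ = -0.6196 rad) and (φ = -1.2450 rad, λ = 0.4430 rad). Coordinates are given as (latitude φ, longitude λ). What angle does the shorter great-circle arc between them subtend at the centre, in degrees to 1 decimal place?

142.0°

Let φ₁ = 1.1249 rad, φ₂ = -1.2450 rad, and Δλ = 1.0626 rad.
Haversine: a = sin²(Δφ/2) + cos φ₁ cos φ₂ sin²(Δλ/2) = 0.8584 + (0.4313)(0.3201)(0.2567) = 0.89380.
Central angle c = 2·arcsin(√a) = 2.47770 rad.
So the angular separation is 142.0°.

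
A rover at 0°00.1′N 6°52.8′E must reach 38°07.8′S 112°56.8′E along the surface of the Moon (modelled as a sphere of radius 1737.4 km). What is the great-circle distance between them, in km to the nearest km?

Let φ₁ = 0.0000 rad, φ₂ = -0.6655 rad, and Δλ = 1.8512 rad.
cos c = sin φ₁ sin φ₂ + cos φ₁ cos φ₂ cos Δλ = (0.0000)(-0.6174) + (1.0000)(0.7866)(-0.2768) = -0.21772,
so c = arccos(-0.21772) = 1.79027 rad.
Distance = R·c = 1737.4 × 1.7903 ≈ 3110 km.

3110 km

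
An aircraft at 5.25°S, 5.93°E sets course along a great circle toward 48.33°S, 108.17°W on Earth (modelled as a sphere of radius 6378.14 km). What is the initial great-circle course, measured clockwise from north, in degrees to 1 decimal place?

Δλ = -114.100° = -1.9914 rad.
y = sin Δλ · cos φ₂ = (-0.9128)(0.6648) = -0.6069
x = cos φ₁ sin φ₂ − sin φ₁ cos φ₂ cos Δλ = (0.9958)(-0.7470) − (-0.0915)(0.6648)(-0.4083) = -0.7687
θ = atan2(y, x) = -141.71°; adding 360° gives 218.3°.

218.3°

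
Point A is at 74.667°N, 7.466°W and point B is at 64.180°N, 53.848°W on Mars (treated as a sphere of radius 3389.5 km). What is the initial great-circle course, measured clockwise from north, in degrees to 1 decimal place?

260.7°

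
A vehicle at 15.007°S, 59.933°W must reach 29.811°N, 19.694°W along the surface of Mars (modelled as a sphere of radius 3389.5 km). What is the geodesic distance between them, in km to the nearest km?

3506 km

With latitudes φ₁ = -15.007°, φ₂ = 29.811° and longitude difference Δλ = 40.239°:
Haversine: a = sin²(Δφ/2) + cos φ₁ cos φ₂ sin²(Δλ/2) = 0.1453 + (0.9659)(0.8677)(0.1183) = 0.24449.
Central angle c = 2·arcsin(√a) = 1.03442 rad.
Distance = R·c = 3389.5 × 1.0344 ≈ 3506 km.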